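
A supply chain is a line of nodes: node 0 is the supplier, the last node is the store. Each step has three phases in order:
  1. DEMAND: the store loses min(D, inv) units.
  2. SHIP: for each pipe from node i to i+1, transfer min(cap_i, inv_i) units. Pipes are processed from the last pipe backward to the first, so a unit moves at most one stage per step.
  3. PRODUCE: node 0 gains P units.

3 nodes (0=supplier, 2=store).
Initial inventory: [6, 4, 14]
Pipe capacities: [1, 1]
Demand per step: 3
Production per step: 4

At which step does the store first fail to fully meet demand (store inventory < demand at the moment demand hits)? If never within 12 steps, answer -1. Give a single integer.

Step 1: demand=3,sold=3 ship[1->2]=1 ship[0->1]=1 prod=4 -> [9 4 12]
Step 2: demand=3,sold=3 ship[1->2]=1 ship[0->1]=1 prod=4 -> [12 4 10]
Step 3: demand=3,sold=3 ship[1->2]=1 ship[0->1]=1 prod=4 -> [15 4 8]
Step 4: demand=3,sold=3 ship[1->2]=1 ship[0->1]=1 prod=4 -> [18 4 6]
Step 5: demand=3,sold=3 ship[1->2]=1 ship[0->1]=1 prod=4 -> [21 4 4]
Step 6: demand=3,sold=3 ship[1->2]=1 ship[0->1]=1 prod=4 -> [24 4 2]
Step 7: demand=3,sold=2 ship[1->2]=1 ship[0->1]=1 prod=4 -> [27 4 1]
Step 8: demand=3,sold=1 ship[1->2]=1 ship[0->1]=1 prod=4 -> [30 4 1]
Step 9: demand=3,sold=1 ship[1->2]=1 ship[0->1]=1 prod=4 -> [33 4 1]
Step 10: demand=3,sold=1 ship[1->2]=1 ship[0->1]=1 prod=4 -> [36 4 1]
Step 11: demand=3,sold=1 ship[1->2]=1 ship[0->1]=1 prod=4 -> [39 4 1]
Step 12: demand=3,sold=1 ship[1->2]=1 ship[0->1]=1 prod=4 -> [42 4 1]
First stockout at step 7

7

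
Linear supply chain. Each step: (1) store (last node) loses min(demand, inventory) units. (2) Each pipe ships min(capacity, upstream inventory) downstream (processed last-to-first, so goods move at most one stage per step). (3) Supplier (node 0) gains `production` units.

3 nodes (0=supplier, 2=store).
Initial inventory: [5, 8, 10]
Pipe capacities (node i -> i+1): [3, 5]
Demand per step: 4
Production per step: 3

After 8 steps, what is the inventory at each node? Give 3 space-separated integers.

Step 1: demand=4,sold=4 ship[1->2]=5 ship[0->1]=3 prod=3 -> inv=[5 6 11]
Step 2: demand=4,sold=4 ship[1->2]=5 ship[0->1]=3 prod=3 -> inv=[5 4 12]
Step 3: demand=4,sold=4 ship[1->2]=4 ship[0->1]=3 prod=3 -> inv=[5 3 12]
Step 4: demand=4,sold=4 ship[1->2]=3 ship[0->1]=3 prod=3 -> inv=[5 3 11]
Step 5: demand=4,sold=4 ship[1->2]=3 ship[0->1]=3 prod=3 -> inv=[5 3 10]
Step 6: demand=4,sold=4 ship[1->2]=3 ship[0->1]=3 prod=3 -> inv=[5 3 9]
Step 7: demand=4,sold=4 ship[1->2]=3 ship[0->1]=3 prod=3 -> inv=[5 3 8]
Step 8: demand=4,sold=4 ship[1->2]=3 ship[0->1]=3 prod=3 -> inv=[5 3 7]

5 3 7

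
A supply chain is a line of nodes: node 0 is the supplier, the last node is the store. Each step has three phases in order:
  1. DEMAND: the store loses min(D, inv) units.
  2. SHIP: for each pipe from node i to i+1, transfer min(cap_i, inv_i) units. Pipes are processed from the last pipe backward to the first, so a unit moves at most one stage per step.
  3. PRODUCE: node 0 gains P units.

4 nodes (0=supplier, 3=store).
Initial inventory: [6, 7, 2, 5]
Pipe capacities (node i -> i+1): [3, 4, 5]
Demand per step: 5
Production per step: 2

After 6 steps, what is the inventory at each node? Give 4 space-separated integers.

Step 1: demand=5,sold=5 ship[2->3]=2 ship[1->2]=4 ship[0->1]=3 prod=2 -> inv=[5 6 4 2]
Step 2: demand=5,sold=2 ship[2->3]=4 ship[1->2]=4 ship[0->1]=3 prod=2 -> inv=[4 5 4 4]
Step 3: demand=5,sold=4 ship[2->3]=4 ship[1->2]=4 ship[0->1]=3 prod=2 -> inv=[3 4 4 4]
Step 4: demand=5,sold=4 ship[2->3]=4 ship[1->2]=4 ship[0->1]=3 prod=2 -> inv=[2 3 4 4]
Step 5: demand=5,sold=4 ship[2->3]=4 ship[1->2]=3 ship[0->1]=2 prod=2 -> inv=[2 2 3 4]
Step 6: demand=5,sold=4 ship[2->3]=3 ship[1->2]=2 ship[0->1]=2 prod=2 -> inv=[2 2 2 3]

2 2 2 3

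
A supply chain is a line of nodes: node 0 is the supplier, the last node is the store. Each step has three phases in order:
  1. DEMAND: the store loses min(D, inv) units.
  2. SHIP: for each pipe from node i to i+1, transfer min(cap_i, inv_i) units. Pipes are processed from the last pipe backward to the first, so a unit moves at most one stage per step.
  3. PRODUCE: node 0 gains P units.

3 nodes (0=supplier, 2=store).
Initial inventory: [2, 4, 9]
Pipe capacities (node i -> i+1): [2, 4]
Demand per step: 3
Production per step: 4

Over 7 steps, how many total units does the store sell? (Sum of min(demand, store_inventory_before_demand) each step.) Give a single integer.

Step 1: sold=3 (running total=3) -> [4 2 10]
Step 2: sold=3 (running total=6) -> [6 2 9]
Step 3: sold=3 (running total=9) -> [8 2 8]
Step 4: sold=3 (running total=12) -> [10 2 7]
Step 5: sold=3 (running total=15) -> [12 2 6]
Step 6: sold=3 (running total=18) -> [14 2 5]
Step 7: sold=3 (running total=21) -> [16 2 4]

Answer: 21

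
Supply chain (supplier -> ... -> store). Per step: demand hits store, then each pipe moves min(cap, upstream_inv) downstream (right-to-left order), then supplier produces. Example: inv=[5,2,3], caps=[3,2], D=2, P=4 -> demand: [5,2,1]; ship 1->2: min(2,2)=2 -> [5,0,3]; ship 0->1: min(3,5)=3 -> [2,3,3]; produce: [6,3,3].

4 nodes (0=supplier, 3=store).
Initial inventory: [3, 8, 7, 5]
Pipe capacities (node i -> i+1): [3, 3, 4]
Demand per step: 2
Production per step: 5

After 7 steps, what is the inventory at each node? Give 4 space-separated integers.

Step 1: demand=2,sold=2 ship[2->3]=4 ship[1->2]=3 ship[0->1]=3 prod=5 -> inv=[5 8 6 7]
Step 2: demand=2,sold=2 ship[2->3]=4 ship[1->2]=3 ship[0->1]=3 prod=5 -> inv=[7 8 5 9]
Step 3: demand=2,sold=2 ship[2->3]=4 ship[1->2]=3 ship[0->1]=3 prod=5 -> inv=[9 8 4 11]
Step 4: demand=2,sold=2 ship[2->3]=4 ship[1->2]=3 ship[0->1]=3 prod=5 -> inv=[11 8 3 13]
Step 5: demand=2,sold=2 ship[2->3]=3 ship[1->2]=3 ship[0->1]=3 prod=5 -> inv=[13 8 3 14]
Step 6: demand=2,sold=2 ship[2->3]=3 ship[1->2]=3 ship[0->1]=3 prod=5 -> inv=[15 8 3 15]
Step 7: demand=2,sold=2 ship[2->3]=3 ship[1->2]=3 ship[0->1]=3 prod=5 -> inv=[17 8 3 16]

17 8 3 16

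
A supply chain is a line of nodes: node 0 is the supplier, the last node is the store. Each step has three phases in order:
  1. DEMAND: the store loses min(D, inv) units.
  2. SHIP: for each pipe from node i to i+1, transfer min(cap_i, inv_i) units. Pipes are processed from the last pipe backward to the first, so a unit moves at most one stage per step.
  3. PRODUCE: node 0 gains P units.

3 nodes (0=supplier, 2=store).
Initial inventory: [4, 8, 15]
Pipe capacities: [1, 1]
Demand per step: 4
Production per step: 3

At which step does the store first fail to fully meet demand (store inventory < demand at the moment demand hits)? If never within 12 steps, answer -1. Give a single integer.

Step 1: demand=4,sold=4 ship[1->2]=1 ship[0->1]=1 prod=3 -> [6 8 12]
Step 2: demand=4,sold=4 ship[1->2]=1 ship[0->1]=1 prod=3 -> [8 8 9]
Step 3: demand=4,sold=4 ship[1->2]=1 ship[0->1]=1 prod=3 -> [10 8 6]
Step 4: demand=4,sold=4 ship[1->2]=1 ship[0->1]=1 prod=3 -> [12 8 3]
Step 5: demand=4,sold=3 ship[1->2]=1 ship[0->1]=1 prod=3 -> [14 8 1]
Step 6: demand=4,sold=1 ship[1->2]=1 ship[0->1]=1 prod=3 -> [16 8 1]
Step 7: demand=4,sold=1 ship[1->2]=1 ship[0->1]=1 prod=3 -> [18 8 1]
Step 8: demand=4,sold=1 ship[1->2]=1 ship[0->1]=1 prod=3 -> [20 8 1]
Step 9: demand=4,sold=1 ship[1->2]=1 ship[0->1]=1 prod=3 -> [22 8 1]
Step 10: demand=4,sold=1 ship[1->2]=1 ship[0->1]=1 prod=3 -> [24 8 1]
Step 11: demand=4,sold=1 ship[1->2]=1 ship[0->1]=1 prod=3 -> [26 8 1]
Step 12: demand=4,sold=1 ship[1->2]=1 ship[0->1]=1 prod=3 -> [28 8 1]
First stockout at step 5

5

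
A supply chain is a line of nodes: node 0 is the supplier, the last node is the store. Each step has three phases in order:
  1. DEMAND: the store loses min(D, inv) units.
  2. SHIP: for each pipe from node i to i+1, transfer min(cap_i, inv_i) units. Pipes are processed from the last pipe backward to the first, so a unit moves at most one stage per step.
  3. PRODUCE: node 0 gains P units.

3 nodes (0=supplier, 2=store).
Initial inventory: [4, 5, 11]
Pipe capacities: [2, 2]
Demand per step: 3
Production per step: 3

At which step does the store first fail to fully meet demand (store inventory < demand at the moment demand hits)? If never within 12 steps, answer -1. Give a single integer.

Step 1: demand=3,sold=3 ship[1->2]=2 ship[0->1]=2 prod=3 -> [5 5 10]
Step 2: demand=3,sold=3 ship[1->2]=2 ship[0->1]=2 prod=3 -> [6 5 9]
Step 3: demand=3,sold=3 ship[1->2]=2 ship[0->1]=2 prod=3 -> [7 5 8]
Step 4: demand=3,sold=3 ship[1->2]=2 ship[0->1]=2 prod=3 -> [8 5 7]
Step 5: demand=3,sold=3 ship[1->2]=2 ship[0->1]=2 prod=3 -> [9 5 6]
Step 6: demand=3,sold=3 ship[1->2]=2 ship[0->1]=2 prod=3 -> [10 5 5]
Step 7: demand=3,sold=3 ship[1->2]=2 ship[0->1]=2 prod=3 -> [11 5 4]
Step 8: demand=3,sold=3 ship[1->2]=2 ship[0->1]=2 prod=3 -> [12 5 3]
Step 9: demand=3,sold=3 ship[1->2]=2 ship[0->1]=2 prod=3 -> [13 5 2]
Step 10: demand=3,sold=2 ship[1->2]=2 ship[0->1]=2 prod=3 -> [14 5 2]
Step 11: demand=3,sold=2 ship[1->2]=2 ship[0->1]=2 prod=3 -> [15 5 2]
Step 12: demand=3,sold=2 ship[1->2]=2 ship[0->1]=2 prod=3 -> [16 5 2]
First stockout at step 10

10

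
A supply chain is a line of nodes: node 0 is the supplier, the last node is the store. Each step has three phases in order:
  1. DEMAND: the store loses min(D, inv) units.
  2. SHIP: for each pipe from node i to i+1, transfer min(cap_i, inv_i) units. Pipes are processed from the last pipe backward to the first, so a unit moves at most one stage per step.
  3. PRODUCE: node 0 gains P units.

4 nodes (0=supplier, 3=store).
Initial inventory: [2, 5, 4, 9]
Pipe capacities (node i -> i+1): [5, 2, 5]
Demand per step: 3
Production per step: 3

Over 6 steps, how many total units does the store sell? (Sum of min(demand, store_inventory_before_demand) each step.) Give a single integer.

Answer: 18

Derivation:
Step 1: sold=3 (running total=3) -> [3 5 2 10]
Step 2: sold=3 (running total=6) -> [3 6 2 9]
Step 3: sold=3 (running total=9) -> [3 7 2 8]
Step 4: sold=3 (running total=12) -> [3 8 2 7]
Step 5: sold=3 (running total=15) -> [3 9 2 6]
Step 6: sold=3 (running total=18) -> [3 10 2 5]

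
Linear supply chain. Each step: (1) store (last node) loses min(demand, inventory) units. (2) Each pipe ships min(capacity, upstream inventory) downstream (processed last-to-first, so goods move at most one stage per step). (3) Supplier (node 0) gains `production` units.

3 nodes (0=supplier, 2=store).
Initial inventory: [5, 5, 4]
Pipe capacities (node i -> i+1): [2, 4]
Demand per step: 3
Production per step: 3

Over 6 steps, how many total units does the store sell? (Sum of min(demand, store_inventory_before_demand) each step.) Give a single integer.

Step 1: sold=3 (running total=3) -> [6 3 5]
Step 2: sold=3 (running total=6) -> [7 2 5]
Step 3: sold=3 (running total=9) -> [8 2 4]
Step 4: sold=3 (running total=12) -> [9 2 3]
Step 5: sold=3 (running total=15) -> [10 2 2]
Step 6: sold=2 (running total=17) -> [11 2 2]

Answer: 17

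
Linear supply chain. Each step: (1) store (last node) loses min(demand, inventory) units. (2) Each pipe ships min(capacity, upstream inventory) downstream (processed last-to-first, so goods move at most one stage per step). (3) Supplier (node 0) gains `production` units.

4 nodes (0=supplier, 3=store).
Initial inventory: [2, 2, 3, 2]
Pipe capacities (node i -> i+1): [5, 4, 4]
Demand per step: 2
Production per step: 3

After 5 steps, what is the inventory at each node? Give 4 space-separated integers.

Step 1: demand=2,sold=2 ship[2->3]=3 ship[1->2]=2 ship[0->1]=2 prod=3 -> inv=[3 2 2 3]
Step 2: demand=2,sold=2 ship[2->3]=2 ship[1->2]=2 ship[0->1]=3 prod=3 -> inv=[3 3 2 3]
Step 3: demand=2,sold=2 ship[2->3]=2 ship[1->2]=3 ship[0->1]=3 prod=3 -> inv=[3 3 3 3]
Step 4: demand=2,sold=2 ship[2->3]=3 ship[1->2]=3 ship[0->1]=3 prod=3 -> inv=[3 3 3 4]
Step 5: demand=2,sold=2 ship[2->3]=3 ship[1->2]=3 ship[0->1]=3 prod=3 -> inv=[3 3 3 5]

3 3 3 5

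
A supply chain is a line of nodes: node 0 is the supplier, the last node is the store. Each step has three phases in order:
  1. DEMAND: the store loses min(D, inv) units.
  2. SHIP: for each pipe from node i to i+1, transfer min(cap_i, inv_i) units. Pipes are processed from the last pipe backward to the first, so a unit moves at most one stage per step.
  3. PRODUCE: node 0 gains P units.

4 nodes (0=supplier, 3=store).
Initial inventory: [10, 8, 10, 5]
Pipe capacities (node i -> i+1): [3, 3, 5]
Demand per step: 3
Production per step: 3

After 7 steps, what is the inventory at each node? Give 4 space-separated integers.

Step 1: demand=3,sold=3 ship[2->3]=5 ship[1->2]=3 ship[0->1]=3 prod=3 -> inv=[10 8 8 7]
Step 2: demand=3,sold=3 ship[2->3]=5 ship[1->2]=3 ship[0->1]=3 prod=3 -> inv=[10 8 6 9]
Step 3: demand=3,sold=3 ship[2->3]=5 ship[1->2]=3 ship[0->1]=3 prod=3 -> inv=[10 8 4 11]
Step 4: demand=3,sold=3 ship[2->3]=4 ship[1->2]=3 ship[0->1]=3 prod=3 -> inv=[10 8 3 12]
Step 5: demand=3,sold=3 ship[2->3]=3 ship[1->2]=3 ship[0->1]=3 prod=3 -> inv=[10 8 3 12]
Step 6: demand=3,sold=3 ship[2->3]=3 ship[1->2]=3 ship[0->1]=3 prod=3 -> inv=[10 8 3 12]
Step 7: demand=3,sold=3 ship[2->3]=3 ship[1->2]=3 ship[0->1]=3 prod=3 -> inv=[10 8 3 12]

10 8 3 12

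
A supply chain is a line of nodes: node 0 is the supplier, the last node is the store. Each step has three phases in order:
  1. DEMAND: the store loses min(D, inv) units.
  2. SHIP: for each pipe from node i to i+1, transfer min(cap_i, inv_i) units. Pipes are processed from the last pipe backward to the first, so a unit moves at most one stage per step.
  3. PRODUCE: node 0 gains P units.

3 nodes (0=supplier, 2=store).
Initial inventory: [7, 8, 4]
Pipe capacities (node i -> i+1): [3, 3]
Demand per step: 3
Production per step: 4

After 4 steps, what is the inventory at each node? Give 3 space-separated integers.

Step 1: demand=3,sold=3 ship[1->2]=3 ship[0->1]=3 prod=4 -> inv=[8 8 4]
Step 2: demand=3,sold=3 ship[1->2]=3 ship[0->1]=3 prod=4 -> inv=[9 8 4]
Step 3: demand=3,sold=3 ship[1->2]=3 ship[0->1]=3 prod=4 -> inv=[10 8 4]
Step 4: demand=3,sold=3 ship[1->2]=3 ship[0->1]=3 prod=4 -> inv=[11 8 4]

11 8 4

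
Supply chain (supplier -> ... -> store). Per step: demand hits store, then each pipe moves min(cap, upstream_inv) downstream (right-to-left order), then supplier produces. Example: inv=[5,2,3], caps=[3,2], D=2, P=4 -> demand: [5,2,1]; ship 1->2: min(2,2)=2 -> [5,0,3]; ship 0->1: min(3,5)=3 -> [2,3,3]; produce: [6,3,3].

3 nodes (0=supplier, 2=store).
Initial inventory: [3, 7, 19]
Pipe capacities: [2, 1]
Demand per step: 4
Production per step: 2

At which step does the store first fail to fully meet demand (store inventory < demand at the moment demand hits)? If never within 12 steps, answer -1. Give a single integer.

Step 1: demand=4,sold=4 ship[1->2]=1 ship[0->1]=2 prod=2 -> [3 8 16]
Step 2: demand=4,sold=4 ship[1->2]=1 ship[0->1]=2 prod=2 -> [3 9 13]
Step 3: demand=4,sold=4 ship[1->2]=1 ship[0->1]=2 prod=2 -> [3 10 10]
Step 4: demand=4,sold=4 ship[1->2]=1 ship[0->1]=2 prod=2 -> [3 11 7]
Step 5: demand=4,sold=4 ship[1->2]=1 ship[0->1]=2 prod=2 -> [3 12 4]
Step 6: demand=4,sold=4 ship[1->2]=1 ship[0->1]=2 prod=2 -> [3 13 1]
Step 7: demand=4,sold=1 ship[1->2]=1 ship[0->1]=2 prod=2 -> [3 14 1]
Step 8: demand=4,sold=1 ship[1->2]=1 ship[0->1]=2 prod=2 -> [3 15 1]
Step 9: demand=4,sold=1 ship[1->2]=1 ship[0->1]=2 prod=2 -> [3 16 1]
Step 10: demand=4,sold=1 ship[1->2]=1 ship[0->1]=2 prod=2 -> [3 17 1]
Step 11: demand=4,sold=1 ship[1->2]=1 ship[0->1]=2 prod=2 -> [3 18 1]
Step 12: demand=4,sold=1 ship[1->2]=1 ship[0->1]=2 prod=2 -> [3 19 1]
First stockout at step 7

7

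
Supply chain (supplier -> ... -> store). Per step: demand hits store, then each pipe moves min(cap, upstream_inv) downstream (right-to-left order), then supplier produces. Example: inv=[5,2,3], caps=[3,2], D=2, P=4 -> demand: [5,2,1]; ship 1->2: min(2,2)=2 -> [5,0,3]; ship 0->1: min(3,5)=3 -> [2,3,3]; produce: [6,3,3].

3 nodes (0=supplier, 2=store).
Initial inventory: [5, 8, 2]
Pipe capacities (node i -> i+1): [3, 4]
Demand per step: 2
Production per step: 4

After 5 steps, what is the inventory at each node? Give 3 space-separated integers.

Step 1: demand=2,sold=2 ship[1->2]=4 ship[0->1]=3 prod=4 -> inv=[6 7 4]
Step 2: demand=2,sold=2 ship[1->2]=4 ship[0->1]=3 prod=4 -> inv=[7 6 6]
Step 3: demand=2,sold=2 ship[1->2]=4 ship[0->1]=3 prod=4 -> inv=[8 5 8]
Step 4: demand=2,sold=2 ship[1->2]=4 ship[0->1]=3 prod=4 -> inv=[9 4 10]
Step 5: demand=2,sold=2 ship[1->2]=4 ship[0->1]=3 prod=4 -> inv=[10 3 12]

10 3 12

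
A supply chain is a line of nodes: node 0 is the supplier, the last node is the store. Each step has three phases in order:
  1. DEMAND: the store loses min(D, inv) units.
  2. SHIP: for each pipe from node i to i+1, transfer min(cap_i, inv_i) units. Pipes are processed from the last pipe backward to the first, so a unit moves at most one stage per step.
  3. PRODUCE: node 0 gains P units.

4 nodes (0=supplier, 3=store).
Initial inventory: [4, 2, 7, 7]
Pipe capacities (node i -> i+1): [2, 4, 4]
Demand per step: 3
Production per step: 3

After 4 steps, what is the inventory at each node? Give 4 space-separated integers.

Step 1: demand=3,sold=3 ship[2->3]=4 ship[1->2]=2 ship[0->1]=2 prod=3 -> inv=[5 2 5 8]
Step 2: demand=3,sold=3 ship[2->3]=4 ship[1->2]=2 ship[0->1]=2 prod=3 -> inv=[6 2 3 9]
Step 3: demand=3,sold=3 ship[2->3]=3 ship[1->2]=2 ship[0->1]=2 prod=3 -> inv=[7 2 2 9]
Step 4: demand=3,sold=3 ship[2->3]=2 ship[1->2]=2 ship[0->1]=2 prod=3 -> inv=[8 2 2 8]

8 2 2 8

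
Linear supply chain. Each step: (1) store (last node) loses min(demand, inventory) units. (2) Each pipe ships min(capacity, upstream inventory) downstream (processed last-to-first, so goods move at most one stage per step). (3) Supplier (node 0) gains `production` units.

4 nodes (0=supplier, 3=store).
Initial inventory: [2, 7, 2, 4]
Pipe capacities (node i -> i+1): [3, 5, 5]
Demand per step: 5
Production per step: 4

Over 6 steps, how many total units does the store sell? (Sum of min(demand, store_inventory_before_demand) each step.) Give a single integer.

Step 1: sold=4 (running total=4) -> [4 4 5 2]
Step 2: sold=2 (running total=6) -> [5 3 4 5]
Step 3: sold=5 (running total=11) -> [6 3 3 4]
Step 4: sold=4 (running total=15) -> [7 3 3 3]
Step 5: sold=3 (running total=18) -> [8 3 3 3]
Step 6: sold=3 (running total=21) -> [9 3 3 3]

Answer: 21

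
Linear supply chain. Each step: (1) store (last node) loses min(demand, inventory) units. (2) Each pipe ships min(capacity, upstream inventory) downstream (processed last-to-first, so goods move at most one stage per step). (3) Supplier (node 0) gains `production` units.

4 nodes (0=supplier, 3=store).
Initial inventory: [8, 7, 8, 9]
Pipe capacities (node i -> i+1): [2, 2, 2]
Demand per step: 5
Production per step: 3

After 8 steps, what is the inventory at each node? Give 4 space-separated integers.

Step 1: demand=5,sold=5 ship[2->3]=2 ship[1->2]=2 ship[0->1]=2 prod=3 -> inv=[9 7 8 6]
Step 2: demand=5,sold=5 ship[2->3]=2 ship[1->2]=2 ship[0->1]=2 prod=3 -> inv=[10 7 8 3]
Step 3: demand=5,sold=3 ship[2->3]=2 ship[1->2]=2 ship[0->1]=2 prod=3 -> inv=[11 7 8 2]
Step 4: demand=5,sold=2 ship[2->3]=2 ship[1->2]=2 ship[0->1]=2 prod=3 -> inv=[12 7 8 2]
Step 5: demand=5,sold=2 ship[2->3]=2 ship[1->2]=2 ship[0->1]=2 prod=3 -> inv=[13 7 8 2]
Step 6: demand=5,sold=2 ship[2->3]=2 ship[1->2]=2 ship[0->1]=2 prod=3 -> inv=[14 7 8 2]
Step 7: demand=5,sold=2 ship[2->3]=2 ship[1->2]=2 ship[0->1]=2 prod=3 -> inv=[15 7 8 2]
Step 8: demand=5,sold=2 ship[2->3]=2 ship[1->2]=2 ship[0->1]=2 prod=3 -> inv=[16 7 8 2]

16 7 8 2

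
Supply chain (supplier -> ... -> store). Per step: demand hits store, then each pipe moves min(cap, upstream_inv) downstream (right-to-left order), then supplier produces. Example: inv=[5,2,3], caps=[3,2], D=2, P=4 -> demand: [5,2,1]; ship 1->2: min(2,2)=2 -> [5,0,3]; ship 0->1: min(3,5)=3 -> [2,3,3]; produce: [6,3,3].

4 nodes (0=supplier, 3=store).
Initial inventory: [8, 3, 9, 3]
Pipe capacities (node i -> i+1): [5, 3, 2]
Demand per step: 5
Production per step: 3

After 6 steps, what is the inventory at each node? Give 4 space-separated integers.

Step 1: demand=5,sold=3 ship[2->3]=2 ship[1->2]=3 ship[0->1]=5 prod=3 -> inv=[6 5 10 2]
Step 2: demand=5,sold=2 ship[2->3]=2 ship[1->2]=3 ship[0->1]=5 prod=3 -> inv=[4 7 11 2]
Step 3: demand=5,sold=2 ship[2->3]=2 ship[1->2]=3 ship[0->1]=4 prod=3 -> inv=[3 8 12 2]
Step 4: demand=5,sold=2 ship[2->3]=2 ship[1->2]=3 ship[0->1]=3 prod=3 -> inv=[3 8 13 2]
Step 5: demand=5,sold=2 ship[2->3]=2 ship[1->2]=3 ship[0->1]=3 prod=3 -> inv=[3 8 14 2]
Step 6: demand=5,sold=2 ship[2->3]=2 ship[1->2]=3 ship[0->1]=3 prod=3 -> inv=[3 8 15 2]

3 8 15 2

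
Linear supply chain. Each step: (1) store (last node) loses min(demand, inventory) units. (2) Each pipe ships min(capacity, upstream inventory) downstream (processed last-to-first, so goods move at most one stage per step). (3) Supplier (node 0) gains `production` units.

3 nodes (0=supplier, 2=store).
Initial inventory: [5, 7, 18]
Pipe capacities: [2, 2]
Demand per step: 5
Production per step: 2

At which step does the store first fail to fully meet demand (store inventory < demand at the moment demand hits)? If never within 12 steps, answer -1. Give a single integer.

Step 1: demand=5,sold=5 ship[1->2]=2 ship[0->1]=2 prod=2 -> [5 7 15]
Step 2: demand=5,sold=5 ship[1->2]=2 ship[0->1]=2 prod=2 -> [5 7 12]
Step 3: demand=5,sold=5 ship[1->2]=2 ship[0->1]=2 prod=2 -> [5 7 9]
Step 4: demand=5,sold=5 ship[1->2]=2 ship[0->1]=2 prod=2 -> [5 7 6]
Step 5: demand=5,sold=5 ship[1->2]=2 ship[0->1]=2 prod=2 -> [5 7 3]
Step 6: demand=5,sold=3 ship[1->2]=2 ship[0->1]=2 prod=2 -> [5 7 2]
Step 7: demand=5,sold=2 ship[1->2]=2 ship[0->1]=2 prod=2 -> [5 7 2]
Step 8: demand=5,sold=2 ship[1->2]=2 ship[0->1]=2 prod=2 -> [5 7 2]
Step 9: demand=5,sold=2 ship[1->2]=2 ship[0->1]=2 prod=2 -> [5 7 2]
Step 10: demand=5,sold=2 ship[1->2]=2 ship[0->1]=2 prod=2 -> [5 7 2]
Step 11: demand=5,sold=2 ship[1->2]=2 ship[0->1]=2 prod=2 -> [5 7 2]
Step 12: demand=5,sold=2 ship[1->2]=2 ship[0->1]=2 prod=2 -> [5 7 2]
First stockout at step 6

6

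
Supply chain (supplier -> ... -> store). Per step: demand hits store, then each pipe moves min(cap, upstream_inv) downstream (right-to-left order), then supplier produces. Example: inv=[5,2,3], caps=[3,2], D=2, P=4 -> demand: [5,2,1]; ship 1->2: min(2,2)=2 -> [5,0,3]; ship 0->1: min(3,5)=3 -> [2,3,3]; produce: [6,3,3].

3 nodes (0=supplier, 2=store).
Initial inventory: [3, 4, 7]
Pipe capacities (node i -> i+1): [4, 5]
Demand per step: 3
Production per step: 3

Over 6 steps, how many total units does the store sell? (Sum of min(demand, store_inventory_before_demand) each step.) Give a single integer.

Answer: 18

Derivation:
Step 1: sold=3 (running total=3) -> [3 3 8]
Step 2: sold=3 (running total=6) -> [3 3 8]
Step 3: sold=3 (running total=9) -> [3 3 8]
Step 4: sold=3 (running total=12) -> [3 3 8]
Step 5: sold=3 (running total=15) -> [3 3 8]
Step 6: sold=3 (running total=18) -> [3 3 8]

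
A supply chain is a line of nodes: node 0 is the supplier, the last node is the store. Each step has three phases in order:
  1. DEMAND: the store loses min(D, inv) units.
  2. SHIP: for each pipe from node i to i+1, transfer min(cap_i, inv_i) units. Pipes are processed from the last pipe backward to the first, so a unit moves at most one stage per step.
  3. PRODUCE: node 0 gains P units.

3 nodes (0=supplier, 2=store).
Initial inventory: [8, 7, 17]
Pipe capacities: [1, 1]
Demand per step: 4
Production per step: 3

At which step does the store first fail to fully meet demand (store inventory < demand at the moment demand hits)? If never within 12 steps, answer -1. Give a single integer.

Step 1: demand=4,sold=4 ship[1->2]=1 ship[0->1]=1 prod=3 -> [10 7 14]
Step 2: demand=4,sold=4 ship[1->2]=1 ship[0->1]=1 prod=3 -> [12 7 11]
Step 3: demand=4,sold=4 ship[1->2]=1 ship[0->1]=1 prod=3 -> [14 7 8]
Step 4: demand=4,sold=4 ship[1->2]=1 ship[0->1]=1 prod=3 -> [16 7 5]
Step 5: demand=4,sold=4 ship[1->2]=1 ship[0->1]=1 prod=3 -> [18 7 2]
Step 6: demand=4,sold=2 ship[1->2]=1 ship[0->1]=1 prod=3 -> [20 7 1]
Step 7: demand=4,sold=1 ship[1->2]=1 ship[0->1]=1 prod=3 -> [22 7 1]
Step 8: demand=4,sold=1 ship[1->2]=1 ship[0->1]=1 prod=3 -> [24 7 1]
Step 9: demand=4,sold=1 ship[1->2]=1 ship[0->1]=1 prod=3 -> [26 7 1]
Step 10: demand=4,sold=1 ship[1->2]=1 ship[0->1]=1 prod=3 -> [28 7 1]
Step 11: demand=4,sold=1 ship[1->2]=1 ship[0->1]=1 prod=3 -> [30 7 1]
Step 12: demand=4,sold=1 ship[1->2]=1 ship[0->1]=1 prod=3 -> [32 7 1]
First stockout at step 6

6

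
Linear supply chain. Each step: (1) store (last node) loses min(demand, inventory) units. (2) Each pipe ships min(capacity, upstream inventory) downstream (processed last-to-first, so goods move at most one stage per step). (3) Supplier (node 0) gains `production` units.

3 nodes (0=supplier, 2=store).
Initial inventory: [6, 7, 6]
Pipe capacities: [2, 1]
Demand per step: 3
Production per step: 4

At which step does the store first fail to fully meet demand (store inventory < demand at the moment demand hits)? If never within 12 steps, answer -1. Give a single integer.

Step 1: demand=3,sold=3 ship[1->2]=1 ship[0->1]=2 prod=4 -> [8 8 4]
Step 2: demand=3,sold=3 ship[1->2]=1 ship[0->1]=2 prod=4 -> [10 9 2]
Step 3: demand=3,sold=2 ship[1->2]=1 ship[0->1]=2 prod=4 -> [12 10 1]
Step 4: demand=3,sold=1 ship[1->2]=1 ship[0->1]=2 prod=4 -> [14 11 1]
Step 5: demand=3,sold=1 ship[1->2]=1 ship[0->1]=2 prod=4 -> [16 12 1]
Step 6: demand=3,sold=1 ship[1->2]=1 ship[0->1]=2 prod=4 -> [18 13 1]
Step 7: demand=3,sold=1 ship[1->2]=1 ship[0->1]=2 prod=4 -> [20 14 1]
Step 8: demand=3,sold=1 ship[1->2]=1 ship[0->1]=2 prod=4 -> [22 15 1]
Step 9: demand=3,sold=1 ship[1->2]=1 ship[0->1]=2 prod=4 -> [24 16 1]
Step 10: demand=3,sold=1 ship[1->2]=1 ship[0->1]=2 prod=4 -> [26 17 1]
Step 11: demand=3,sold=1 ship[1->2]=1 ship[0->1]=2 prod=4 -> [28 18 1]
Step 12: demand=3,sold=1 ship[1->2]=1 ship[0->1]=2 prod=4 -> [30 19 1]
First stockout at step 3

3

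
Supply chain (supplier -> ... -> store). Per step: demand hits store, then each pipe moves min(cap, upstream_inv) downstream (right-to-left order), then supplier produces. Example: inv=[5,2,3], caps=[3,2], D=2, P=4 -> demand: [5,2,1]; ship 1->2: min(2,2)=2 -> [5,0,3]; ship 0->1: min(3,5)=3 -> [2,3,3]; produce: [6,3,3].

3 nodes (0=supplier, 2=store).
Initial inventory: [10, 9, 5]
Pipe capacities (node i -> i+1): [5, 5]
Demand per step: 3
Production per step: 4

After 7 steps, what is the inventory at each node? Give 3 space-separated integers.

Step 1: demand=3,sold=3 ship[1->2]=5 ship[0->1]=5 prod=4 -> inv=[9 9 7]
Step 2: demand=3,sold=3 ship[1->2]=5 ship[0->1]=5 prod=4 -> inv=[8 9 9]
Step 3: demand=3,sold=3 ship[1->2]=5 ship[0->1]=5 prod=4 -> inv=[7 9 11]
Step 4: demand=3,sold=3 ship[1->2]=5 ship[0->1]=5 prod=4 -> inv=[6 9 13]
Step 5: demand=3,sold=3 ship[1->2]=5 ship[0->1]=5 prod=4 -> inv=[5 9 15]
Step 6: demand=3,sold=3 ship[1->2]=5 ship[0->1]=5 prod=4 -> inv=[4 9 17]
Step 7: demand=3,sold=3 ship[1->2]=5 ship[0->1]=4 prod=4 -> inv=[4 8 19]

4 8 19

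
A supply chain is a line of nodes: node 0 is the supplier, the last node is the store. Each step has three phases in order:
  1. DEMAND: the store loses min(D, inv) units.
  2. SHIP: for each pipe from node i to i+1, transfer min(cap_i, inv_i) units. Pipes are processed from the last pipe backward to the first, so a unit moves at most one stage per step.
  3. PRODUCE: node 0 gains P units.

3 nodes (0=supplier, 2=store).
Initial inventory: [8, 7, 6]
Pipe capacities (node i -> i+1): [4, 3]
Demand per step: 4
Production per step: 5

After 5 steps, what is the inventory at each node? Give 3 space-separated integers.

Step 1: demand=4,sold=4 ship[1->2]=3 ship[0->1]=4 prod=5 -> inv=[9 8 5]
Step 2: demand=4,sold=4 ship[1->2]=3 ship[0->1]=4 prod=5 -> inv=[10 9 4]
Step 3: demand=4,sold=4 ship[1->2]=3 ship[0->1]=4 prod=5 -> inv=[11 10 3]
Step 4: demand=4,sold=3 ship[1->2]=3 ship[0->1]=4 prod=5 -> inv=[12 11 3]
Step 5: demand=4,sold=3 ship[1->2]=3 ship[0->1]=4 prod=5 -> inv=[13 12 3]

13 12 3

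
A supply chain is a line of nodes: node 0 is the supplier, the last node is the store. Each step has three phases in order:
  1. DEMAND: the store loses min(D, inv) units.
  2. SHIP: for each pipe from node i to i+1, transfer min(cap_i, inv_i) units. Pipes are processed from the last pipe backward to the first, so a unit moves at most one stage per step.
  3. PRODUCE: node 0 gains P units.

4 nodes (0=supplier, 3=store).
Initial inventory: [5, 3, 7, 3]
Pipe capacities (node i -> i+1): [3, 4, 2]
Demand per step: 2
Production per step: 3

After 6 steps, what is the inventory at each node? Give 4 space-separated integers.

Step 1: demand=2,sold=2 ship[2->3]=2 ship[1->2]=3 ship[0->1]=3 prod=3 -> inv=[5 3 8 3]
Step 2: demand=2,sold=2 ship[2->3]=2 ship[1->2]=3 ship[0->1]=3 prod=3 -> inv=[5 3 9 3]
Step 3: demand=2,sold=2 ship[2->3]=2 ship[1->2]=3 ship[0->1]=3 prod=3 -> inv=[5 3 10 3]
Step 4: demand=2,sold=2 ship[2->3]=2 ship[1->2]=3 ship[0->1]=3 prod=3 -> inv=[5 3 11 3]
Step 5: demand=2,sold=2 ship[2->3]=2 ship[1->2]=3 ship[0->1]=3 prod=3 -> inv=[5 3 12 3]
Step 6: demand=2,sold=2 ship[2->3]=2 ship[1->2]=3 ship[0->1]=3 prod=3 -> inv=[5 3 13 3]

5 3 13 3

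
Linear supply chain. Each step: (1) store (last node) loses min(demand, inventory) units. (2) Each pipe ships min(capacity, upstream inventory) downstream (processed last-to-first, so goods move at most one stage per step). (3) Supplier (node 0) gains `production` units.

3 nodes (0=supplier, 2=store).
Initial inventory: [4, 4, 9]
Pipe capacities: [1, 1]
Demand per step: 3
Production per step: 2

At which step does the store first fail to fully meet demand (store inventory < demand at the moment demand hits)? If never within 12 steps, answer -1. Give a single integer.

Step 1: demand=3,sold=3 ship[1->2]=1 ship[0->1]=1 prod=2 -> [5 4 7]
Step 2: demand=3,sold=3 ship[1->2]=1 ship[0->1]=1 prod=2 -> [6 4 5]
Step 3: demand=3,sold=3 ship[1->2]=1 ship[0->1]=1 prod=2 -> [7 4 3]
Step 4: demand=3,sold=3 ship[1->2]=1 ship[0->1]=1 prod=2 -> [8 4 1]
Step 5: demand=3,sold=1 ship[1->2]=1 ship[0->1]=1 prod=2 -> [9 4 1]
Step 6: demand=3,sold=1 ship[1->2]=1 ship[0->1]=1 prod=2 -> [10 4 1]
Step 7: demand=3,sold=1 ship[1->2]=1 ship[0->1]=1 prod=2 -> [11 4 1]
Step 8: demand=3,sold=1 ship[1->2]=1 ship[0->1]=1 prod=2 -> [12 4 1]
Step 9: demand=3,sold=1 ship[1->2]=1 ship[0->1]=1 prod=2 -> [13 4 1]
Step 10: demand=3,sold=1 ship[1->2]=1 ship[0->1]=1 prod=2 -> [14 4 1]
Step 11: demand=3,sold=1 ship[1->2]=1 ship[0->1]=1 prod=2 -> [15 4 1]
Step 12: demand=3,sold=1 ship[1->2]=1 ship[0->1]=1 prod=2 -> [16 4 1]
First stockout at step 5

5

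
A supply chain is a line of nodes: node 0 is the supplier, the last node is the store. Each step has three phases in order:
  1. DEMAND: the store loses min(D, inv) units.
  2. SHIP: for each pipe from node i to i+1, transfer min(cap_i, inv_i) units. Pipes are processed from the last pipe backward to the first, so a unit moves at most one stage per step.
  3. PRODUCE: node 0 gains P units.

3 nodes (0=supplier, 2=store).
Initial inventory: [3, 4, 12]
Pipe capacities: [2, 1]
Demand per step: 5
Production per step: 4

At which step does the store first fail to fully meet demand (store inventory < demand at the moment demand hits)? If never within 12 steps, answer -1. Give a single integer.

Step 1: demand=5,sold=5 ship[1->2]=1 ship[0->1]=2 prod=4 -> [5 5 8]
Step 2: demand=5,sold=5 ship[1->2]=1 ship[0->1]=2 prod=4 -> [7 6 4]
Step 3: demand=5,sold=4 ship[1->2]=1 ship[0->1]=2 prod=4 -> [9 7 1]
Step 4: demand=5,sold=1 ship[1->2]=1 ship[0->1]=2 prod=4 -> [11 8 1]
Step 5: demand=5,sold=1 ship[1->2]=1 ship[0->1]=2 prod=4 -> [13 9 1]
Step 6: demand=5,sold=1 ship[1->2]=1 ship[0->1]=2 prod=4 -> [15 10 1]
Step 7: demand=5,sold=1 ship[1->2]=1 ship[0->1]=2 prod=4 -> [17 11 1]
Step 8: demand=5,sold=1 ship[1->2]=1 ship[0->1]=2 prod=4 -> [19 12 1]
Step 9: demand=5,sold=1 ship[1->2]=1 ship[0->1]=2 prod=4 -> [21 13 1]
Step 10: demand=5,sold=1 ship[1->2]=1 ship[0->1]=2 prod=4 -> [23 14 1]
Step 11: demand=5,sold=1 ship[1->2]=1 ship[0->1]=2 prod=4 -> [25 15 1]
Step 12: demand=5,sold=1 ship[1->2]=1 ship[0->1]=2 prod=4 -> [27 16 1]
First stockout at step 3

3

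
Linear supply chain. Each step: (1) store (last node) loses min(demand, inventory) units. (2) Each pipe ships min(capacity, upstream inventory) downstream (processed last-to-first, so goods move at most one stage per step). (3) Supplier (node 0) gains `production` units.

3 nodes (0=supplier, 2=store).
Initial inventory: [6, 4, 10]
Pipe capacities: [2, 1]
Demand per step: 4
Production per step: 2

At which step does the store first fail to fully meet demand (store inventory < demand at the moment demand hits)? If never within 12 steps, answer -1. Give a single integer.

Step 1: demand=4,sold=4 ship[1->2]=1 ship[0->1]=2 prod=2 -> [6 5 7]
Step 2: demand=4,sold=4 ship[1->2]=1 ship[0->1]=2 prod=2 -> [6 6 4]
Step 3: demand=4,sold=4 ship[1->2]=1 ship[0->1]=2 prod=2 -> [6 7 1]
Step 4: demand=4,sold=1 ship[1->2]=1 ship[0->1]=2 prod=2 -> [6 8 1]
Step 5: demand=4,sold=1 ship[1->2]=1 ship[0->1]=2 prod=2 -> [6 9 1]
Step 6: demand=4,sold=1 ship[1->2]=1 ship[0->1]=2 prod=2 -> [6 10 1]
Step 7: demand=4,sold=1 ship[1->2]=1 ship[0->1]=2 prod=2 -> [6 11 1]
Step 8: demand=4,sold=1 ship[1->2]=1 ship[0->1]=2 prod=2 -> [6 12 1]
Step 9: demand=4,sold=1 ship[1->2]=1 ship[0->1]=2 prod=2 -> [6 13 1]
Step 10: demand=4,sold=1 ship[1->2]=1 ship[0->1]=2 prod=2 -> [6 14 1]
Step 11: demand=4,sold=1 ship[1->2]=1 ship[0->1]=2 prod=2 -> [6 15 1]
Step 12: demand=4,sold=1 ship[1->2]=1 ship[0->1]=2 prod=2 -> [6 16 1]
First stockout at step 4

4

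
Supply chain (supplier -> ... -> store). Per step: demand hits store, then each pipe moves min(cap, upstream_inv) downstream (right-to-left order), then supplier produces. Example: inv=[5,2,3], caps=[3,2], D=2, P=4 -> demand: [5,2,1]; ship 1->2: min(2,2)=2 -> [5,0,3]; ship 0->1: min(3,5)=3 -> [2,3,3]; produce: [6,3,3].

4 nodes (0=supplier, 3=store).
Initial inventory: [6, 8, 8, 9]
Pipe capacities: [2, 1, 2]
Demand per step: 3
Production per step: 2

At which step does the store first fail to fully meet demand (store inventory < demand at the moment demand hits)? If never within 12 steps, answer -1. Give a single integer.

Step 1: demand=3,sold=3 ship[2->3]=2 ship[1->2]=1 ship[0->1]=2 prod=2 -> [6 9 7 8]
Step 2: demand=3,sold=3 ship[2->3]=2 ship[1->2]=1 ship[0->1]=2 prod=2 -> [6 10 6 7]
Step 3: demand=3,sold=3 ship[2->3]=2 ship[1->2]=1 ship[0->1]=2 prod=2 -> [6 11 5 6]
Step 4: demand=3,sold=3 ship[2->3]=2 ship[1->2]=1 ship[0->1]=2 prod=2 -> [6 12 4 5]
Step 5: demand=3,sold=3 ship[2->3]=2 ship[1->2]=1 ship[0->1]=2 prod=2 -> [6 13 3 4]
Step 6: demand=3,sold=3 ship[2->3]=2 ship[1->2]=1 ship[0->1]=2 prod=2 -> [6 14 2 3]
Step 7: demand=3,sold=3 ship[2->3]=2 ship[1->2]=1 ship[0->1]=2 prod=2 -> [6 15 1 2]
Step 8: demand=3,sold=2 ship[2->3]=1 ship[1->2]=1 ship[0->1]=2 prod=2 -> [6 16 1 1]
Step 9: demand=3,sold=1 ship[2->3]=1 ship[1->2]=1 ship[0->1]=2 prod=2 -> [6 17 1 1]
Step 10: demand=3,sold=1 ship[2->3]=1 ship[1->2]=1 ship[0->1]=2 prod=2 -> [6 18 1 1]
Step 11: demand=3,sold=1 ship[2->3]=1 ship[1->2]=1 ship[0->1]=2 prod=2 -> [6 19 1 1]
Step 12: demand=3,sold=1 ship[2->3]=1 ship[1->2]=1 ship[0->1]=2 prod=2 -> [6 20 1 1]
First stockout at step 8

8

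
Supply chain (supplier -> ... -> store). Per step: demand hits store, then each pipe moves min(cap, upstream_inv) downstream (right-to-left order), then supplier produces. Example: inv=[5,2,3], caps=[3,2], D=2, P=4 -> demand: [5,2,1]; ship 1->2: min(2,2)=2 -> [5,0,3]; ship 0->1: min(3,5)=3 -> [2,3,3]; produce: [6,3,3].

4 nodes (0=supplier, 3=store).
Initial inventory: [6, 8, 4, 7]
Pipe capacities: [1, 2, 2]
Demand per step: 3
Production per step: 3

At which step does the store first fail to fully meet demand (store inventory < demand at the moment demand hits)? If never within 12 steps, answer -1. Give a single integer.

Step 1: demand=3,sold=3 ship[2->3]=2 ship[1->2]=2 ship[0->1]=1 prod=3 -> [8 7 4 6]
Step 2: demand=3,sold=3 ship[2->3]=2 ship[1->2]=2 ship[0->1]=1 prod=3 -> [10 6 4 5]
Step 3: demand=3,sold=3 ship[2->3]=2 ship[1->2]=2 ship[0->1]=1 prod=3 -> [12 5 4 4]
Step 4: demand=3,sold=3 ship[2->3]=2 ship[1->2]=2 ship[0->1]=1 prod=3 -> [14 4 4 3]
Step 5: demand=3,sold=3 ship[2->3]=2 ship[1->2]=2 ship[0->1]=1 prod=3 -> [16 3 4 2]
Step 6: demand=3,sold=2 ship[2->3]=2 ship[1->2]=2 ship[0->1]=1 prod=3 -> [18 2 4 2]
Step 7: demand=3,sold=2 ship[2->3]=2 ship[1->2]=2 ship[0->1]=1 prod=3 -> [20 1 4 2]
Step 8: demand=3,sold=2 ship[2->3]=2 ship[1->2]=1 ship[0->1]=1 prod=3 -> [22 1 3 2]
Step 9: demand=3,sold=2 ship[2->3]=2 ship[1->2]=1 ship[0->1]=1 prod=3 -> [24 1 2 2]
Step 10: demand=3,sold=2 ship[2->3]=2 ship[1->2]=1 ship[0->1]=1 prod=3 -> [26 1 1 2]
Step 11: demand=3,sold=2 ship[2->3]=1 ship[1->2]=1 ship[0->1]=1 prod=3 -> [28 1 1 1]
Step 12: demand=3,sold=1 ship[2->3]=1 ship[1->2]=1 ship[0->1]=1 prod=3 -> [30 1 1 1]
First stockout at step 6

6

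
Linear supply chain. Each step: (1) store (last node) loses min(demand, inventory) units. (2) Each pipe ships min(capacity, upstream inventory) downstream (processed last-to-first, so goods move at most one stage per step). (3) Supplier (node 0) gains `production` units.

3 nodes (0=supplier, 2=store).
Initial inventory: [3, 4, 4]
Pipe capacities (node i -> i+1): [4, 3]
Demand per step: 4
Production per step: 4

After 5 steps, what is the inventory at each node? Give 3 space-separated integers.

Step 1: demand=4,sold=4 ship[1->2]=3 ship[0->1]=3 prod=4 -> inv=[4 4 3]
Step 2: demand=4,sold=3 ship[1->2]=3 ship[0->1]=4 prod=4 -> inv=[4 5 3]
Step 3: demand=4,sold=3 ship[1->2]=3 ship[0->1]=4 prod=4 -> inv=[4 6 3]
Step 4: demand=4,sold=3 ship[1->2]=3 ship[0->1]=4 prod=4 -> inv=[4 7 3]
Step 5: demand=4,sold=3 ship[1->2]=3 ship[0->1]=4 prod=4 -> inv=[4 8 3]

4 8 3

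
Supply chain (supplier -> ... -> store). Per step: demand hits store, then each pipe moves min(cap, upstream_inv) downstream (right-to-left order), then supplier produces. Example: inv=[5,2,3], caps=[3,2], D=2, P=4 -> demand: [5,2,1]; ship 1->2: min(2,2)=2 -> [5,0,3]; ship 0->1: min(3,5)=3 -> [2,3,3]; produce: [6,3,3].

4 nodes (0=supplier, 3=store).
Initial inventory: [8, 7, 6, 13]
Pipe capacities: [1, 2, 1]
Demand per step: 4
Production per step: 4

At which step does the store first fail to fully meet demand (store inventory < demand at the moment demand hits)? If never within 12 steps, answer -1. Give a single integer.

Step 1: demand=4,sold=4 ship[2->3]=1 ship[1->2]=2 ship[0->1]=1 prod=4 -> [11 6 7 10]
Step 2: demand=4,sold=4 ship[2->3]=1 ship[1->2]=2 ship[0->1]=1 prod=4 -> [14 5 8 7]
Step 3: demand=4,sold=4 ship[2->3]=1 ship[1->2]=2 ship[0->1]=1 prod=4 -> [17 4 9 4]
Step 4: demand=4,sold=4 ship[2->3]=1 ship[1->2]=2 ship[0->1]=1 prod=4 -> [20 3 10 1]
Step 5: demand=4,sold=1 ship[2->3]=1 ship[1->2]=2 ship[0->1]=1 prod=4 -> [23 2 11 1]
Step 6: demand=4,sold=1 ship[2->3]=1 ship[1->2]=2 ship[0->1]=1 prod=4 -> [26 1 12 1]
Step 7: demand=4,sold=1 ship[2->3]=1 ship[1->2]=1 ship[0->1]=1 prod=4 -> [29 1 12 1]
Step 8: demand=4,sold=1 ship[2->3]=1 ship[1->2]=1 ship[0->1]=1 prod=4 -> [32 1 12 1]
Step 9: demand=4,sold=1 ship[2->3]=1 ship[1->2]=1 ship[0->1]=1 prod=4 -> [35 1 12 1]
Step 10: demand=4,sold=1 ship[2->3]=1 ship[1->2]=1 ship[0->1]=1 prod=4 -> [38 1 12 1]
Step 11: demand=4,sold=1 ship[2->3]=1 ship[1->2]=1 ship[0->1]=1 prod=4 -> [41 1 12 1]
Step 12: demand=4,sold=1 ship[2->3]=1 ship[1->2]=1 ship[0->1]=1 prod=4 -> [44 1 12 1]
First stockout at step 5

5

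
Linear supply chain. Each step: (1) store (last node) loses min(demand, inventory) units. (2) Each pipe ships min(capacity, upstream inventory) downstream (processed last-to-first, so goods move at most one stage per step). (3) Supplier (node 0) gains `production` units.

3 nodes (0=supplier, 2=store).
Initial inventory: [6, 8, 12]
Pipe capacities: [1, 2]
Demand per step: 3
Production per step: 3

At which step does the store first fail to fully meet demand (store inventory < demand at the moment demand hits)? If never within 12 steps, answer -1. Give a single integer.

Step 1: demand=3,sold=3 ship[1->2]=2 ship[0->1]=1 prod=3 -> [8 7 11]
Step 2: demand=3,sold=3 ship[1->2]=2 ship[0->1]=1 prod=3 -> [10 6 10]
Step 3: demand=3,sold=3 ship[1->2]=2 ship[0->1]=1 prod=3 -> [12 5 9]
Step 4: demand=3,sold=3 ship[1->2]=2 ship[0->1]=1 prod=3 -> [14 4 8]
Step 5: demand=3,sold=3 ship[1->2]=2 ship[0->1]=1 prod=3 -> [16 3 7]
Step 6: demand=3,sold=3 ship[1->2]=2 ship[0->1]=1 prod=3 -> [18 2 6]
Step 7: demand=3,sold=3 ship[1->2]=2 ship[0->1]=1 prod=3 -> [20 1 5]
Step 8: demand=3,sold=3 ship[1->2]=1 ship[0->1]=1 prod=3 -> [22 1 3]
Step 9: demand=3,sold=3 ship[1->2]=1 ship[0->1]=1 prod=3 -> [24 1 1]
Step 10: demand=3,sold=1 ship[1->2]=1 ship[0->1]=1 prod=3 -> [26 1 1]
Step 11: demand=3,sold=1 ship[1->2]=1 ship[0->1]=1 prod=3 -> [28 1 1]
Step 12: demand=3,sold=1 ship[1->2]=1 ship[0->1]=1 prod=3 -> [30 1 1]
First stockout at step 10

10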